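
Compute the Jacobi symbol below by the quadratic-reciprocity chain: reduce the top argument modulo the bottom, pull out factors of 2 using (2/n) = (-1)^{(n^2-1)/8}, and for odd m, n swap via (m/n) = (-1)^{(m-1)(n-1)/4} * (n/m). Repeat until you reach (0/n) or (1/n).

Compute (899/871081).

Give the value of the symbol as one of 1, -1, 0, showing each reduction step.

flip (899/871081) -> (871081/899): both odd, 899 mod 4 = 3, 871081 mod 4 = 1, so the flip contributes +1; sign now +1
(871081/899): 871081 mod 899 = 849, so (871081/899) = (849/899)
flip (849/899) -> (899/849): both odd, 849 mod 4 = 1, 899 mod 4 = 3, so the flip contributes +1; sign now +1
(899/849): 899 mod 849 = 50, so (899/849) = (50/849)
factor out 2^1: 50 = 2^1·25; with 849 mod 8 = 1, (2/849) = +1; sign now +1; continue with (25/849)
flip (25/849) -> (849/25): both odd, 25 mod 4 = 1, 849 mod 4 = 1, so the flip contributes +1; sign now +1
(849/25): 849 mod 25 = 24, so (849/25) = (24/25)
factor out 2^3: 24 = 2^3·3; with 25 mod 8 = 1, (2/25) = +1; sign now +1; continue with (3/25)
flip (3/25) -> (25/3): both odd, 3 mod 4 = 3, 25 mod 4 = 1, so the flip contributes +1; sign now +1
(25/3): 25 mod 3 = 1, so (25/3) = (1/3)
reached (1/3) = 1, so the symbol is +1

1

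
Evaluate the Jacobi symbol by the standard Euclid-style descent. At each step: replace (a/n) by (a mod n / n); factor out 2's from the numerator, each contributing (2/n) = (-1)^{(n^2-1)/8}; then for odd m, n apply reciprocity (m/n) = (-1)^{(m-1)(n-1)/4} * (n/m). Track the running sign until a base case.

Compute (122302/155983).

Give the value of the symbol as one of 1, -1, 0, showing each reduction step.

122302 = 2^1·61151; (2/155983) = +1 since 155983 mod 8 = 7, so (122302/155983) = (+1)^1·(61151/155983); sign now +1
reciprocity: (61151/155983) = -1·(155983/61151) since 61151 mod 4 = 3, 155983 mod 4 = 3; sign now -1
(155983/61151) = (33681/61151)   [reduce mod 61151]
reciprocity: (33681/61151) = +1·(61151/33681) since 33681 mod 4 = 1, 61151 mod 4 = 3; sign now -1
(61151/33681) = (27470/33681)   [reduce mod 33681]
27470 = 2^1·13735; (2/33681) = +1 since 33681 mod 8 = 1, so (27470/33681) = (+1)^1·(13735/33681); sign now -1
reciprocity: (13735/33681) = +1·(33681/13735) since 13735 mod 4 = 3, 33681 mod 4 = 1; sign now -1
(33681/13735) = (6211/13735)   [reduce mod 13735]
reciprocity: (6211/13735) = -1·(13735/6211) since 6211 mod 4 = 3, 13735 mod 4 = 3; sign now +1
(13735/6211) = (1313/6211)   [reduce mod 6211]
reciprocity: (1313/6211) = +1·(6211/1313) since 1313 mod 4 = 1, 6211 mod 4 = 3; sign now +1
(6211/1313) = (959/1313)   [reduce mod 1313]
reciprocity: (959/1313) = +1·(1313/959) since 959 mod 4 = 3, 1313 mod 4 = 1; sign now +1
(1313/959) = (354/959)   [reduce mod 959]
354 = 2^1·177; (2/959) = +1 since 959 mod 8 = 7, so (354/959) = (+1)^1·(177/959); sign now +1
reciprocity: (177/959) = +1·(959/177) since 177 mod 4 = 1, 959 mod 4 = 3; sign now +1
(959/177) = (74/177)   [reduce mod 177]
74 = 2^1·37; (2/177) = +1 since 177 mod 8 = 1, so (74/177) = (+1)^1·(37/177); sign now +1
reciprocity: (37/177) = +1·(177/37) since 37 mod 4 = 1, 177 mod 4 = 1; sign now +1
(177/37) = (29/37)   [reduce mod 37]
reciprocity: (29/37) = +1·(37/29) since 29 mod 4 = 1, 37 mod 4 = 1; sign now +1
(37/29) = (8/29)   [reduce mod 29]
8 = 2^3·1; (2/29) = -1 since 29 mod 8 = 5, so (8/29) = (-1)^3·(1/29); sign now -1
(1/29) = 1; final value = sign = -1

-1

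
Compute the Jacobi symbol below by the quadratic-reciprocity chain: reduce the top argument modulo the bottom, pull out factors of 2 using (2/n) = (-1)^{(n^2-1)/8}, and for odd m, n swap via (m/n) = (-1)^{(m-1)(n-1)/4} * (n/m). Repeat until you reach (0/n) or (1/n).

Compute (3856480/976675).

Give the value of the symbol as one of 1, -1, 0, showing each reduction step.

0

(3856480/976675): 3856480 mod 976675 = 926455, so (3856480/976675) = (926455/976675)
flip (926455/976675) -> (976675/926455): both odd, 926455 mod 4 = 3, 976675 mod 4 = 3, so the flip contributes -1; sign now -1
(976675/926455): 976675 mod 926455 = 50220, so (976675/926455) = (50220/926455)
factor out 2^2: 50220 = 2^2·12555; with 926455 mod 8 = 7, (2/926455) = +1; sign now -1; continue with (12555/926455)
flip (12555/926455) -> (926455/12555): both odd, 12555 mod 4 = 3, 926455 mod 4 = 3, so the flip contributes -1; sign now +1
(926455/12555): 926455 mod 12555 = 9940, so (926455/12555) = (9940/12555)
factor out 2^2: 9940 = 2^2·2485; with 12555 mod 8 = 3, (2/12555) = -1; sign now +1; continue with (2485/12555)
flip (2485/12555) -> (12555/2485): both odd, 2485 mod 4 = 1, 12555 mod 4 = 3, so the flip contributes +1; sign now +1
(12555/2485): 12555 mod 2485 = 130, so (12555/2485) = (130/2485)
factor out 2^1: 130 = 2^1·65; with 2485 mod 8 = 5, (2/2485) = -1; sign now -1; continue with (65/2485)
flip (65/2485) -> (2485/65): both odd, 65 mod 4 = 1, 2485 mod 4 = 1, so the flip contributes +1; sign now -1
(2485/65): 2485 mod 65 = 15, so (2485/65) = (15/65)
flip (15/65) -> (65/15): both odd, 15 mod 4 = 3, 65 mod 4 = 1, so the flip contributes +1; sign now -1
(65/15): 65 mod 15 = 5, so (65/15) = (5/15)
flip (5/15) -> (15/5): both odd, 5 mod 4 = 1, 15 mod 4 = 3, so the flip contributes +1; sign now -1
(15/5): 15 mod 5 = 0, so (15/5) = (0/5)
reached (0/5); gcd(a, n) > 1, so (0/5) = 0 and the symbol is 0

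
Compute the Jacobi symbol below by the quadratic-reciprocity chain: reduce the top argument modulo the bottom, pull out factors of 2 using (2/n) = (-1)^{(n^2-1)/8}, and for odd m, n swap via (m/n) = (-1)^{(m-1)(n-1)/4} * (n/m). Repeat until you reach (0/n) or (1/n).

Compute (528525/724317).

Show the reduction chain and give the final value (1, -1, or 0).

0

reciprocity: (528525/724317) = +1·(724317/528525) since 528525 mod 4 = 1, 724317 mod 4 = 1; sign now +1
(724317/528525) = (195792/528525)   [reduce mod 528525]
195792 = 2^4·12237; (2/528525) = -1 since 528525 mod 8 = 5, so (195792/528525) = (-1)^4·(12237/528525); sign now +1
reciprocity: (12237/528525) = +1·(528525/12237) since 12237 mod 4 = 1, 528525 mod 4 = 1; sign now +1
(528525/12237) = (2334/12237)   [reduce mod 12237]
2334 = 2^1·1167; (2/12237) = -1 since 12237 mod 8 = 5, so (2334/12237) = (-1)^1·(1167/12237); sign now -1
reciprocity: (1167/12237) = +1·(12237/1167) since 1167 mod 4 = 3, 12237 mod 4 = 1; sign now -1
(12237/1167) = (567/1167)   [reduce mod 1167]
reciprocity: (567/1167) = -1·(1167/567) since 567 mod 4 = 3, 1167 mod 4 = 3; sign now +1
(1167/567) = (33/567)   [reduce mod 567]
reciprocity: (33/567) = +1·(567/33) since 33 mod 4 = 1, 567 mod 4 = 3; sign now +1
(567/33) = (6/33)   [reduce mod 33]
6 = 2^1·3; (2/33) = +1 since 33 mod 8 = 1, so (6/33) = (+1)^1·(3/33); sign now +1
reciprocity: (3/33) = +1·(33/3) since 3 mod 4 = 3, 33 mod 4 = 1; sign now +1
(33/3) = (0/3)   [reduce mod 3]
(0/3) = 0   [gcd(a, n) > 1]; final value = 0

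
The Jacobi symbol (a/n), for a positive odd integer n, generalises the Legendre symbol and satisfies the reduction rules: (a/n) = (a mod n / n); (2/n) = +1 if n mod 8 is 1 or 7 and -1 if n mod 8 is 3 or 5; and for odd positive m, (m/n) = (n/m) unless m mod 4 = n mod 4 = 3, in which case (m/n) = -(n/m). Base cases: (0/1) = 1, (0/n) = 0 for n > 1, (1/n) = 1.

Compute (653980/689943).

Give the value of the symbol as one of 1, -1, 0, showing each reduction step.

1

653980 = 2^2·163495; (2/689943) = +1 since 689943 mod 8 = 7, so (653980/689943) = (+1)^2·(163495/689943); sign now +1
reciprocity: (163495/689943) = -1·(689943/163495) since 163495 mod 4 = 3, 689943 mod 4 = 3; sign now -1
(689943/163495) = (35963/163495)   [reduce mod 163495]
reciprocity: (35963/163495) = -1·(163495/35963) since 35963 mod 4 = 3, 163495 mod 4 = 3; sign now +1
(163495/35963) = (19643/35963)   [reduce mod 35963]
reciprocity: (19643/35963) = -1·(35963/19643) since 19643 mod 4 = 3, 35963 mod 4 = 3; sign now -1
(35963/19643) = (16320/19643)   [reduce mod 19643]
16320 = 2^6·255; (2/19643) = -1 since 19643 mod 8 = 3, so (16320/19643) = (-1)^6·(255/19643); sign now -1
reciprocity: (255/19643) = -1·(19643/255) since 255 mod 4 = 3, 19643 mod 4 = 3; sign now +1
(19643/255) = (8/255)   [reduce mod 255]
8 = 2^3·1; (2/255) = +1 since 255 mod 8 = 7, so (8/255) = (+1)^3·(1/255); sign now +1
(1/255) = 1; final value = sign = +1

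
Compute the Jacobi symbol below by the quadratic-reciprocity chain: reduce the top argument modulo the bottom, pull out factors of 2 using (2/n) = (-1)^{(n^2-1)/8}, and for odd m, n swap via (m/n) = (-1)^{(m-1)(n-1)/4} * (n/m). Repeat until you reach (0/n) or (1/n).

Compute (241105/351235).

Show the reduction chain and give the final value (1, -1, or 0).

0

reciprocity: (241105/351235) = +1·(351235/241105) since 241105 mod 4 = 1, 351235 mod 4 = 3; sign now +1
(351235/241105) = (110130/241105)   [reduce mod 241105]
110130 = 2^1·55065; (2/241105) = +1 since 241105 mod 8 = 1, so (110130/241105) = (+1)^1·(55065/241105); sign now +1
reciprocity: (55065/241105) = +1·(241105/55065) since 55065 mod 4 = 1, 241105 mod 4 = 1; sign now +1
(241105/55065) = (20845/55065)   [reduce mod 55065]
reciprocity: (20845/55065) = +1·(55065/20845) since 20845 mod 4 = 1, 55065 mod 4 = 1; sign now +1
(55065/20845) = (13375/20845)   [reduce mod 20845]
reciprocity: (13375/20845) = +1·(20845/13375) since 13375 mod 4 = 3, 20845 mod 4 = 1; sign now +1
(20845/13375) = (7470/13375)   [reduce mod 13375]
7470 = 2^1·3735; (2/13375) = +1 since 13375 mod 8 = 7, so (7470/13375) = (+1)^1·(3735/13375); sign now +1
reciprocity: (3735/13375) = -1·(13375/3735) since 3735 mod 4 = 3, 13375 mod 4 = 3; sign now -1
(13375/3735) = (2170/3735)   [reduce mod 3735]
2170 = 2^1·1085; (2/3735) = +1 since 3735 mod 8 = 7, so (2170/3735) = (+1)^1·(1085/3735); sign now -1
reciprocity: (1085/3735) = +1·(3735/1085) since 1085 mod 4 = 1, 3735 mod 4 = 3; sign now -1
(3735/1085) = (480/1085)   [reduce mod 1085]
480 = 2^5·15; (2/1085) = -1 since 1085 mod 8 = 5, so (480/1085) = (-1)^5·(15/1085); sign now +1
reciprocity: (15/1085) = +1·(1085/15) since 15 mod 4 = 3, 1085 mod 4 = 1; sign now +1
(1085/15) = (5/15)   [reduce mod 15]
reciprocity: (5/15) = +1·(15/5) since 5 mod 4 = 1, 15 mod 4 = 3; sign now +1
(15/5) = (0/5)   [reduce mod 5]
(0/5) = 0   [gcd(a, n) > 1]; final value = 0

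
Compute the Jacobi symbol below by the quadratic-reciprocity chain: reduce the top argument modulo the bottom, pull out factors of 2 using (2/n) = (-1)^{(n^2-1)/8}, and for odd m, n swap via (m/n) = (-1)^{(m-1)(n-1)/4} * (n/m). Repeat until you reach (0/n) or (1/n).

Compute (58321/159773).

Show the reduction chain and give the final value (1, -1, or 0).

1

flip (58321/159773) -> (159773/58321): both odd, 58321 mod 4 = 1, 159773 mod 4 = 1, so the flip contributes +1; sign now +1
(159773/58321): 159773 mod 58321 = 43131, so (159773/58321) = (43131/58321)
flip (43131/58321) -> (58321/43131): both odd, 43131 mod 4 = 3, 58321 mod 4 = 1, so the flip contributes +1; sign now +1
(58321/43131): 58321 mod 43131 = 15190, so (58321/43131) = (15190/43131)
factor out 2^1: 15190 = 2^1·7595; with 43131 mod 8 = 3, (2/43131) = -1; sign now -1; continue with (7595/43131)
flip (7595/43131) -> (43131/7595): both odd, 7595 mod 4 = 3, 43131 mod 4 = 3, so the flip contributes -1; sign now +1
(43131/7595): 43131 mod 7595 = 5156, so (43131/7595) = (5156/7595)
factor out 2^2: 5156 = 2^2·1289; with 7595 mod 8 = 3, (2/7595) = -1; sign now +1; continue with (1289/7595)
flip (1289/7595) -> (7595/1289): both odd, 1289 mod 4 = 1, 7595 mod 4 = 3, so the flip contributes +1; sign now +1
(7595/1289): 7595 mod 1289 = 1150, so (7595/1289) = (1150/1289)
factor out 2^1: 1150 = 2^1·575; with 1289 mod 8 = 1, (2/1289) = +1; sign now +1; continue with (575/1289)
flip (575/1289) -> (1289/575): both odd, 575 mod 4 = 3, 1289 mod 4 = 1, so the flip contributes +1; sign now +1
(1289/575): 1289 mod 575 = 139, so (1289/575) = (139/575)
flip (139/575) -> (575/139): both odd, 139 mod 4 = 3, 575 mod 4 = 3, so the flip contributes -1; sign now -1
(575/139): 575 mod 139 = 19, so (575/139) = (19/139)
flip (19/139) -> (139/19): both odd, 19 mod 4 = 3, 139 mod 4 = 3, so the flip contributes -1; sign now +1
(139/19): 139 mod 19 = 6, so (139/19) = (6/19)
factor out 2^1: 6 = 2^1·3; with 19 mod 8 = 3, (2/19) = -1; sign now -1; continue with (3/19)
flip (3/19) -> (19/3): both odd, 3 mod 4 = 3, 19 mod 4 = 3, so the flip contributes -1; sign now +1
(19/3): 19 mod 3 = 1, so (19/3) = (1/3)
reached (1/3) = 1, so the symbol is +1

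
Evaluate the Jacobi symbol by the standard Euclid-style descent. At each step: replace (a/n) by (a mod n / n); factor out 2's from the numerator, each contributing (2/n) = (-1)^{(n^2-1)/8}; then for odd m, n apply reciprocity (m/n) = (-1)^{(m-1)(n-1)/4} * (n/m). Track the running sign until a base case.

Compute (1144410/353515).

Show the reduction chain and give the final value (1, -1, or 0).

0

(1144410/353515): 1144410 mod 353515 = 83865, so (1144410/353515) = (83865/353515)
flip (83865/353515) -> (353515/83865): both odd, 83865 mod 4 = 1, 353515 mod 4 = 3, so the flip contributes +1; sign now +1
(353515/83865): 353515 mod 83865 = 18055, so (353515/83865) = (18055/83865)
flip (18055/83865) -> (83865/18055): both odd, 18055 mod 4 = 3, 83865 mod 4 = 1, so the flip contributes +1; sign now +1
(83865/18055): 83865 mod 18055 = 11645, so (83865/18055) = (11645/18055)
flip (11645/18055) -> (18055/11645): both odd, 11645 mod 4 = 1, 18055 mod 4 = 3, so the flip contributes +1; sign now +1
(18055/11645): 18055 mod 11645 = 6410, so (18055/11645) = (6410/11645)
factor out 2^1: 6410 = 2^1·3205; with 11645 mod 8 = 5, (2/11645) = -1; sign now -1; continue with (3205/11645)
flip (3205/11645) -> (11645/3205): both odd, 3205 mod 4 = 1, 11645 mod 4 = 1, so the flip contributes +1; sign now -1
(11645/3205): 11645 mod 3205 = 2030, so (11645/3205) = (2030/3205)
factor out 2^1: 2030 = 2^1·1015; with 3205 mod 8 = 5, (2/3205) = -1; sign now +1; continue with (1015/3205)
flip (1015/3205) -> (3205/1015): both odd, 1015 mod 4 = 3, 3205 mod 4 = 1, so the flip contributes +1; sign now +1
(3205/1015): 3205 mod 1015 = 160, so (3205/1015) = (160/1015)
factor out 2^5: 160 = 2^5·5; with 1015 mod 8 = 7, (2/1015) = +1; sign now +1; continue with (5/1015)
flip (5/1015) -> (1015/5): both odd, 5 mod 4 = 1, 1015 mod 4 = 3, so the flip contributes +1; sign now +1
(1015/5): 1015 mod 5 = 0, so (1015/5) = (0/5)
reached (0/5); gcd(a, n) > 1, so (0/5) = 0 and the symbol is 0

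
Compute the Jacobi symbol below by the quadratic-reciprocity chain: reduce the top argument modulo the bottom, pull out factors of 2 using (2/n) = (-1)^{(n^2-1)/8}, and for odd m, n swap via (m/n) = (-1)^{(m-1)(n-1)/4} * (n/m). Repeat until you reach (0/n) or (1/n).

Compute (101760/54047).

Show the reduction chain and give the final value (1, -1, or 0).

(101760/54047): 101760 mod 54047 = 47713, so (101760/54047) = (47713/54047)
flip (47713/54047) -> (54047/47713): both odd, 47713 mod 4 = 1, 54047 mod 4 = 3, so the flip contributes +1; sign now +1
(54047/47713): 54047 mod 47713 = 6334, so (54047/47713) = (6334/47713)
factor out 2^1: 6334 = 2^1·3167; with 47713 mod 8 = 1, (2/47713) = +1; sign now +1; continue with (3167/47713)
flip (3167/47713) -> (47713/3167): both odd, 3167 mod 4 = 3, 47713 mod 4 = 1, so the flip contributes +1; sign now +1
(47713/3167): 47713 mod 3167 = 208, so (47713/3167) = (208/3167)
factor out 2^4: 208 = 2^4·13; with 3167 mod 8 = 7, (2/3167) = +1; sign now +1; continue with (13/3167)
flip (13/3167) -> (3167/13): both odd, 13 mod 4 = 1, 3167 mod 4 = 3, so the flip contributes +1; sign now +1
(3167/13): 3167 mod 13 = 8, so (3167/13) = (8/13)
factor out 2^3: 8 = 2^3·1; with 13 mod 8 = 5, (2/13) = -1; sign now -1; continue with (1/13)
reached (1/13) = 1, so the symbol is -1

-1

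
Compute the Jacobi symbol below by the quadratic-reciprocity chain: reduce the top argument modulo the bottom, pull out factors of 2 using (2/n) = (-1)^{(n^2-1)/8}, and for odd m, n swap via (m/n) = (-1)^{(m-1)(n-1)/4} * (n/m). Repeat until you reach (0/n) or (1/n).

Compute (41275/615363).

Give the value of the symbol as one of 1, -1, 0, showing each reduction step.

reciprocity: (41275/615363) = -1·(615363/41275) since 41275 mod 4 = 3, 615363 mod 4 = 3; sign now -1
(615363/41275) = (37513/41275)   [reduce mod 41275]
reciprocity: (37513/41275) = +1·(41275/37513) since 37513 mod 4 = 1, 41275 mod 4 = 3; sign now -1
(41275/37513) = (3762/37513)   [reduce mod 37513]
3762 = 2^1·1881; (2/37513) = +1 since 37513 mod 8 = 1, so (3762/37513) = (+1)^1·(1881/37513); sign now -1
reciprocity: (1881/37513) = +1·(37513/1881) since 1881 mod 4 = 1, 37513 mod 4 = 1; sign now -1
(37513/1881) = (1774/1881)   [reduce mod 1881]
1774 = 2^1·887; (2/1881) = +1 since 1881 mod 8 = 1, so (1774/1881) = (+1)^1·(887/1881); sign now -1
reciprocity: (887/1881) = +1·(1881/887) since 887 mod 4 = 3, 1881 mod 4 = 1; sign now -1
(1881/887) = (107/887)   [reduce mod 887]
reciprocity: (107/887) = -1·(887/107) since 107 mod 4 = 3, 887 mod 4 = 3; sign now +1
(887/107) = (31/107)   [reduce mod 107]
reciprocity: (31/107) = -1·(107/31) since 31 mod 4 = 3, 107 mod 4 = 3; sign now -1
(107/31) = (14/31)   [reduce mod 31]
14 = 2^1·7; (2/31) = +1 since 31 mod 8 = 7, so (14/31) = (+1)^1·(7/31); sign now -1
reciprocity: (7/31) = -1·(31/7) since 7 mod 4 = 3, 31 mod 4 = 3; sign now +1
(31/7) = (3/7)   [reduce mod 7]
reciprocity: (3/7) = -1·(7/3) since 3 mod 4 = 3, 7 mod 4 = 3; sign now -1
(7/3) = (1/3)   [reduce mod 3]
(1/3) = 1; final value = sign = -1

-1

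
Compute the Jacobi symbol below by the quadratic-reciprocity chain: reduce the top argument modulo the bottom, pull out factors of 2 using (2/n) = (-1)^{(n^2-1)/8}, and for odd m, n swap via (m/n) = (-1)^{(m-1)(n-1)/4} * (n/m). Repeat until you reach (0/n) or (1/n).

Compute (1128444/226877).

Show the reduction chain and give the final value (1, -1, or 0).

(1128444/226877): 1128444 mod 226877 = 220936, so (1128444/226877) = (220936/226877)
factor out 2^3: 220936 = 2^3·27617; with 226877 mod 8 = 5, (2/226877) = -1; sign now -1; continue with (27617/226877)
flip (27617/226877) -> (226877/27617): both odd, 27617 mod 4 = 1, 226877 mod 4 = 1, so the flip contributes +1; sign now -1
(226877/27617): 226877 mod 27617 = 5941, so (226877/27617) = (5941/27617)
flip (5941/27617) -> (27617/5941): both odd, 5941 mod 4 = 1, 27617 mod 4 = 1, so the flip contributes +1; sign now -1
(27617/5941): 27617 mod 5941 = 3853, so (27617/5941) = (3853/5941)
flip (3853/5941) -> (5941/3853): both odd, 3853 mod 4 = 1, 5941 mod 4 = 1, so the flip contributes +1; sign now -1
(5941/3853): 5941 mod 3853 = 2088, so (5941/3853) = (2088/3853)
factor out 2^3: 2088 = 2^3·261; with 3853 mod 8 = 5, (2/3853) = -1; sign now +1; continue with (261/3853)
flip (261/3853) -> (3853/261): both odd, 261 mod 4 = 1, 3853 mod 4 = 1, so the flip contributes +1; sign now +1
(3853/261): 3853 mod 261 = 199, so (3853/261) = (199/261)
flip (199/261) -> (261/199): both odd, 199 mod 4 = 3, 261 mod 4 = 1, so the flip contributes +1; sign now +1
(261/199): 261 mod 199 = 62, so (261/199) = (62/199)
factor out 2^1: 62 = 2^1·31; with 199 mod 8 = 7, (2/199) = +1; sign now +1; continue with (31/199)
flip (31/199) -> (199/31): both odd, 31 mod 4 = 3, 199 mod 4 = 3, so the flip contributes -1; sign now -1
(199/31): 199 mod 31 = 13, so (199/31) = (13/31)
flip (13/31) -> (31/13): both odd, 13 mod 4 = 1, 31 mod 4 = 3, so the flip contributes +1; sign now -1
(31/13): 31 mod 13 = 5, so (31/13) = (5/13)
flip (5/13) -> (13/5): both odd, 5 mod 4 = 1, 13 mod 4 = 1, so the flip contributes +1; sign now -1
(13/5): 13 mod 5 = 3, so (13/5) = (3/5)
flip (3/5) -> (5/3): both odd, 3 mod 4 = 3, 5 mod 4 = 1, so the flip contributes +1; sign now -1
(5/3): 5 mod 3 = 2, so (5/3) = (2/3)
factor out 2^1: 2 = 2^1·1; with 3 mod 8 = 3, (2/3) = -1; sign now +1; continue with (1/3)
reached (1/3) = 1, so the symbol is +1

1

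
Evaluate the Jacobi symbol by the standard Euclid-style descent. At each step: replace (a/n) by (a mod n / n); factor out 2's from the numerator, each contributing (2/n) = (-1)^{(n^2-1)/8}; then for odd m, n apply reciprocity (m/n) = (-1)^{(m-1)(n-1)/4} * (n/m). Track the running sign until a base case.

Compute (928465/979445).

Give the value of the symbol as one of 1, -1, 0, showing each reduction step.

0

flip (928465/979445) -> (979445/928465): both odd, 928465 mod 4 = 1, 979445 mod 4 = 1, so the flip contributes +1; sign now +1
(979445/928465): 979445 mod 928465 = 50980, so (979445/928465) = (50980/928465)
factor out 2^2: 50980 = 2^2·12745; with 928465 mod 8 = 1, (2/928465) = +1; sign now +1; continue with (12745/928465)
flip (12745/928465) -> (928465/12745): both odd, 12745 mod 4 = 1, 928465 mod 4 = 1, so the flip contributes +1; sign now +1
(928465/12745): 928465 mod 12745 = 10825, so (928465/12745) = (10825/12745)
flip (10825/12745) -> (12745/10825): both odd, 10825 mod 4 = 1, 12745 mod 4 = 1, so the flip contributes +1; sign now +1
(12745/10825): 12745 mod 10825 = 1920, so (12745/10825) = (1920/10825)
factor out 2^7: 1920 = 2^7·15; with 10825 mod 8 = 1, (2/10825) = +1; sign now +1; continue with (15/10825)
flip (15/10825) -> (10825/15): both odd, 15 mod 4 = 3, 10825 mod 4 = 1, so the flip contributes +1; sign now +1
(10825/15): 10825 mod 15 = 10, so (10825/15) = (10/15)
factor out 2^1: 10 = 2^1·5; with 15 mod 8 = 7, (2/15) = +1; sign now +1; continue with (5/15)
flip (5/15) -> (15/5): both odd, 5 mod 4 = 1, 15 mod 4 = 3, so the flip contributes +1; sign now +1
(15/5): 15 mod 5 = 0, so (15/5) = (0/5)
reached (0/5); gcd(a, n) > 1, so (0/5) = 0 and the symbol is 0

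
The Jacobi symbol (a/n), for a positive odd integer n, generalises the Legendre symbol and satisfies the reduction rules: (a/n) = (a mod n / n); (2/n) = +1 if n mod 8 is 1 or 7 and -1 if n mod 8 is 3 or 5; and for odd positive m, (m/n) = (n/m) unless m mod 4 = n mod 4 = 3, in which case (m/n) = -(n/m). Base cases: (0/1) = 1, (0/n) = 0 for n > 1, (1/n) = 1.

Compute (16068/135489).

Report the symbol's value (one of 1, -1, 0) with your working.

0

factor out 2^2: 16068 = 2^2·4017; with 135489 mod 8 = 1, (2/135489) = +1; sign now +1; continue with (4017/135489)
flip (4017/135489) -> (135489/4017): both odd, 4017 mod 4 = 1, 135489 mod 4 = 1, so the flip contributes +1; sign now +1
(135489/4017): 135489 mod 4017 = 2928, so (135489/4017) = (2928/4017)
factor out 2^4: 2928 = 2^4·183; with 4017 mod 8 = 1, (2/4017) = +1; sign now +1; continue with (183/4017)
flip (183/4017) -> (4017/183): both odd, 183 mod 4 = 3, 4017 mod 4 = 1, so the flip contributes +1; sign now +1
(4017/183): 4017 mod 183 = 174, so (4017/183) = (174/183)
factor out 2^1: 174 = 2^1·87; with 183 mod 8 = 7, (2/183) = +1; sign now +1; continue with (87/183)
flip (87/183) -> (183/87): both odd, 87 mod 4 = 3, 183 mod 4 = 3, so the flip contributes -1; sign now -1
(183/87): 183 mod 87 = 9, so (183/87) = (9/87)
flip (9/87) -> (87/9): both odd, 9 mod 4 = 1, 87 mod 4 = 3, so the flip contributes +1; sign now -1
(87/9): 87 mod 9 = 6, so (87/9) = (6/9)
factor out 2^1: 6 = 2^1·3; with 9 mod 8 = 1, (2/9) = +1; sign now -1; continue with (3/9)
flip (3/9) -> (9/3): both odd, 3 mod 4 = 3, 9 mod 4 = 1, so the flip contributes +1; sign now -1
(9/3): 9 mod 3 = 0, so (9/3) = (0/3)
reached (0/3); gcd(a, n) > 1, so (0/3) = 0 and the symbol is 0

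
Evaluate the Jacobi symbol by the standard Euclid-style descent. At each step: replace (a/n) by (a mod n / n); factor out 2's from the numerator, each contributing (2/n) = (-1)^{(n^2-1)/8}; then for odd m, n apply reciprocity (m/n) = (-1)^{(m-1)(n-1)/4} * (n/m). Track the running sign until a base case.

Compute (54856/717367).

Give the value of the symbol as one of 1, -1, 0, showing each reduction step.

-1

factor out 2^3: 54856 = 2^3·6857; with 717367 mod 8 = 7, (2/717367) = +1; sign now +1; continue with (6857/717367)
flip (6857/717367) -> (717367/6857): both odd, 6857 mod 4 = 1, 717367 mod 4 = 3, so the flip contributes +1; sign now +1
(717367/6857): 717367 mod 6857 = 4239, so (717367/6857) = (4239/6857)
flip (4239/6857) -> (6857/4239): both odd, 4239 mod 4 = 3, 6857 mod 4 = 1, so the flip contributes +1; sign now +1
(6857/4239): 6857 mod 4239 = 2618, so (6857/4239) = (2618/4239)
factor out 2^1: 2618 = 2^1·1309; with 4239 mod 8 = 7, (2/4239) = +1; sign now +1; continue with (1309/4239)
flip (1309/4239) -> (4239/1309): both odd, 1309 mod 4 = 1, 4239 mod 4 = 3, so the flip contributes +1; sign now +1
(4239/1309): 4239 mod 1309 = 312, so (4239/1309) = (312/1309)
factor out 2^3: 312 = 2^3·39; with 1309 mod 8 = 5, (2/1309) = -1; sign now -1; continue with (39/1309)
flip (39/1309) -> (1309/39): both odd, 39 mod 4 = 3, 1309 mod 4 = 1, so the flip contributes +1; sign now -1
(1309/39): 1309 mod 39 = 22, so (1309/39) = (22/39)
factor out 2^1: 22 = 2^1·11; with 39 mod 8 = 7, (2/39) = +1; sign now -1; continue with (11/39)
flip (11/39) -> (39/11): both odd, 11 mod 4 = 3, 39 mod 4 = 3, so the flip contributes -1; sign now +1
(39/11): 39 mod 11 = 6, so (39/11) = (6/11)
factor out 2^1: 6 = 2^1·3; with 11 mod 8 = 3, (2/11) = -1; sign now -1; continue with (3/11)
flip (3/11) -> (11/3): both odd, 3 mod 4 = 3, 11 mod 4 = 3, so the flip contributes -1; sign now +1
(11/3): 11 mod 3 = 2, so (11/3) = (2/3)
factor out 2^1: 2 = 2^1·1; with 3 mod 8 = 3, (2/3) = -1; sign now -1; continue with (1/3)
reached (1/3) = 1, so the symbol is -1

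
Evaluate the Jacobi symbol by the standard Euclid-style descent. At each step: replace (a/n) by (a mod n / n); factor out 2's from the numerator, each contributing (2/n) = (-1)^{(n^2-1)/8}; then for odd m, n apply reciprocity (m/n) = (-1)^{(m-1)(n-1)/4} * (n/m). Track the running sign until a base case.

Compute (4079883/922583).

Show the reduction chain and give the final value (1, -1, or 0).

-1

(4079883/922583) = (389551/922583)   [reduce mod 922583]
reciprocity: (389551/922583) = -1·(922583/389551) since 389551 mod 4 = 3, 922583 mod 4 = 3; sign now -1
(922583/389551) = (143481/389551)   [reduce mod 389551]
reciprocity: (143481/389551) = +1·(389551/143481) since 143481 mod 4 = 1, 389551 mod 4 = 3; sign now -1
(389551/143481) = (102589/143481)   [reduce mod 143481]
reciprocity: (102589/143481) = +1·(143481/102589) since 102589 mod 4 = 1, 143481 mod 4 = 1; sign now -1
(143481/102589) = (40892/102589)   [reduce mod 102589]
40892 = 2^2·10223; (2/102589) = -1 since 102589 mod 8 = 5, so (40892/102589) = (-1)^2·(10223/102589); sign now -1
reciprocity: (10223/102589) = +1·(102589/10223) since 10223 mod 4 = 3, 102589 mod 4 = 1; sign now -1
(102589/10223) = (359/10223)   [reduce mod 10223]
reciprocity: (359/10223) = -1·(10223/359) since 359 mod 4 = 3, 10223 mod 4 = 3; sign now +1
(10223/359) = (171/359)   [reduce mod 359]
reciprocity: (171/359) = -1·(359/171) since 171 mod 4 = 3, 359 mod 4 = 3; sign now -1
(359/171) = (17/171)   [reduce mod 171]
reciprocity: (17/171) = +1·(171/17) since 17 mod 4 = 1, 171 mod 4 = 3; sign now -1
(171/17) = (1/17)   [reduce mod 17]
(1/17) = 1; final value = sign = -1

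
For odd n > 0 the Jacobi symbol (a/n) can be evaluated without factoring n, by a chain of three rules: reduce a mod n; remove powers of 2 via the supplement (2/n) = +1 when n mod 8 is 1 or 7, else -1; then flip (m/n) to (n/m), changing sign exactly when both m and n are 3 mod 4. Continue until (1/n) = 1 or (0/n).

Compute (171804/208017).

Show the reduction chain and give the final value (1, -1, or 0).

171804 = 2^2·42951; (2/208017) = +1 since 208017 mod 8 = 1, so (171804/208017) = (+1)^2·(42951/208017); sign now +1
reciprocity: (42951/208017) = +1·(208017/42951) since 42951 mod 4 = 3, 208017 mod 4 = 1; sign now +1
(208017/42951) = (36213/42951)   [reduce mod 42951]
reciprocity: (36213/42951) = +1·(42951/36213) since 36213 mod 4 = 1, 42951 mod 4 = 3; sign now +1
(42951/36213) = (6738/36213)   [reduce mod 36213]
6738 = 2^1·3369; (2/36213) = -1 since 36213 mod 8 = 5, so (6738/36213) = (-1)^1·(3369/36213); sign now -1
reciprocity: (3369/36213) = +1·(36213/3369) since 3369 mod 4 = 1, 36213 mod 4 = 1; sign now -1
(36213/3369) = (2523/3369)   [reduce mod 3369]
reciprocity: (2523/3369) = +1·(3369/2523) since 2523 mod 4 = 3, 3369 mod 4 = 1; sign now -1
(3369/2523) = (846/2523)   [reduce mod 2523]
846 = 2^1·423; (2/2523) = -1 since 2523 mod 8 = 3, so (846/2523) = (-1)^1·(423/2523); sign now +1
reciprocity: (423/2523) = -1·(2523/423) since 423 mod 4 = 3, 2523 mod 4 = 3; sign now -1
(2523/423) = (408/423)   [reduce mod 423]
408 = 2^3·51; (2/423) = +1 since 423 mod 8 = 7, so (408/423) = (+1)^3·(51/423); sign now -1
reciprocity: (51/423) = -1·(423/51) since 51 mod 4 = 3, 423 mod 4 = 3; sign now +1
(423/51) = (15/51)   [reduce mod 51]
reciprocity: (15/51) = -1·(51/15) since 15 mod 4 = 3, 51 mod 4 = 3; sign now -1
(51/15) = (6/15)   [reduce mod 15]
6 = 2^1·3; (2/15) = +1 since 15 mod 8 = 7, so (6/15) = (+1)^1·(3/15); sign now -1
reciprocity: (3/15) = -1·(15/3) since 3 mod 4 = 3, 15 mod 4 = 3; sign now +1
(15/3) = (0/3)   [reduce mod 3]
(0/3) = 0   [gcd(a, n) > 1]; final value = 0

0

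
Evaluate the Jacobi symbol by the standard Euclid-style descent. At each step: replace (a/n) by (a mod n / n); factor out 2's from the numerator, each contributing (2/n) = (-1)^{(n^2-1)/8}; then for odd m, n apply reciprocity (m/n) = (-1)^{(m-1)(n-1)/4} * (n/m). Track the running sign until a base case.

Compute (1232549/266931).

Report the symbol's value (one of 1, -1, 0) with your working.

0

(1232549/266931): 1232549 mod 266931 = 164825, so (1232549/266931) = (164825/266931)
flip (164825/266931) -> (266931/164825): both odd, 164825 mod 4 = 1, 266931 mod 4 = 3, so the flip contributes +1; sign now +1
(266931/164825): 266931 mod 164825 = 102106, so (266931/164825) = (102106/164825)
factor out 2^1: 102106 = 2^1·51053; with 164825 mod 8 = 1, (2/164825) = +1; sign now +1; continue with (51053/164825)
flip (51053/164825) -> (164825/51053): both odd, 51053 mod 4 = 1, 164825 mod 4 = 1, so the flip contributes +1; sign now +1
(164825/51053): 164825 mod 51053 = 11666, so (164825/51053) = (11666/51053)
factor out 2^1: 11666 = 2^1·5833; with 51053 mod 8 = 5, (2/51053) = -1; sign now -1; continue with (5833/51053)
flip (5833/51053) -> (51053/5833): both odd, 5833 mod 4 = 1, 51053 mod 4 = 1, so the flip contributes +1; sign now -1
(51053/5833): 51053 mod 5833 = 4389, so (51053/5833) = (4389/5833)
flip (4389/5833) -> (5833/4389): both odd, 4389 mod 4 = 1, 5833 mod 4 = 1, so the flip contributes +1; sign now -1
(5833/4389): 5833 mod 4389 = 1444, so (5833/4389) = (1444/4389)
factor out 2^2: 1444 = 2^2·361; with 4389 mod 8 = 5, (2/4389) = -1; sign now -1; continue with (361/4389)
flip (361/4389) -> (4389/361): both odd, 361 mod 4 = 1, 4389 mod 4 = 1, so the flip contributes +1; sign now -1
(4389/361): 4389 mod 361 = 57, so (4389/361) = (57/361)
flip (57/361) -> (361/57): both odd, 57 mod 4 = 1, 361 mod 4 = 1, so the flip contributes +1; sign now -1
(361/57): 361 mod 57 = 19, so (361/57) = (19/57)
flip (19/57) -> (57/19): both odd, 19 mod 4 = 3, 57 mod 4 = 1, so the flip contributes +1; sign now -1
(57/19): 57 mod 19 = 0, so (57/19) = (0/19)
reached (0/19); gcd(a, n) > 1, so (0/19) = 0 and the symbol is 0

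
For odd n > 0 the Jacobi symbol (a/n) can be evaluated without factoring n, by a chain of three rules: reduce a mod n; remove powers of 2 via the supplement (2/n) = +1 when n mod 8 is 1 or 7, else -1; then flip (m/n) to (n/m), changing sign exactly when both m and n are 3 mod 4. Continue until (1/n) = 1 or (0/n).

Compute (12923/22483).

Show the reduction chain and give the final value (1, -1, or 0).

flip (12923/22483) -> (22483/12923): both odd, 12923 mod 4 = 3, 22483 mod 4 = 3, so the flip contributes -1; sign now -1
(22483/12923): 22483 mod 12923 = 9560, so (22483/12923) = (9560/12923)
factor out 2^3: 9560 = 2^3·1195; with 12923 mod 8 = 3, (2/12923) = -1; sign now +1; continue with (1195/12923)
flip (1195/12923) -> (12923/1195): both odd, 1195 mod 4 = 3, 12923 mod 4 = 3, so the flip contributes -1; sign now -1
(12923/1195): 12923 mod 1195 = 973, so (12923/1195) = (973/1195)
flip (973/1195) -> (1195/973): both odd, 973 mod 4 = 1, 1195 mod 4 = 3, so the flip contributes +1; sign now -1
(1195/973): 1195 mod 973 = 222, so (1195/973) = (222/973)
factor out 2^1: 222 = 2^1·111; with 973 mod 8 = 5, (2/973) = -1; sign now +1; continue with (111/973)
flip (111/973) -> (973/111): both odd, 111 mod 4 = 3, 973 mod 4 = 1, so the flip contributes +1; sign now +1
(973/111): 973 mod 111 = 85, so (973/111) = (85/111)
flip (85/111) -> (111/85): both odd, 85 mod 4 = 1, 111 mod 4 = 3, so the flip contributes +1; sign now +1
(111/85): 111 mod 85 = 26, so (111/85) = (26/85)
factor out 2^1: 26 = 2^1·13; with 85 mod 8 = 5, (2/85) = -1; sign now -1; continue with (13/85)
flip (13/85) -> (85/13): both odd, 13 mod 4 = 1, 85 mod 4 = 1, so the flip contributes +1; sign now -1
(85/13): 85 mod 13 = 7, so (85/13) = (7/13)
flip (7/13) -> (13/7): both odd, 7 mod 4 = 3, 13 mod 4 = 1, so the flip contributes +1; sign now -1
(13/7): 13 mod 7 = 6, so (13/7) = (6/7)
factor out 2^1: 6 = 2^1·3; with 7 mod 8 = 7, (2/7) = +1; sign now -1; continue with (3/7)
flip (3/7) -> (7/3): both odd, 3 mod 4 = 3, 7 mod 4 = 3, so the flip contributes -1; sign now +1
(7/3): 7 mod 3 = 1, so (7/3) = (1/3)
reached (1/3) = 1, so the symbol is +1

1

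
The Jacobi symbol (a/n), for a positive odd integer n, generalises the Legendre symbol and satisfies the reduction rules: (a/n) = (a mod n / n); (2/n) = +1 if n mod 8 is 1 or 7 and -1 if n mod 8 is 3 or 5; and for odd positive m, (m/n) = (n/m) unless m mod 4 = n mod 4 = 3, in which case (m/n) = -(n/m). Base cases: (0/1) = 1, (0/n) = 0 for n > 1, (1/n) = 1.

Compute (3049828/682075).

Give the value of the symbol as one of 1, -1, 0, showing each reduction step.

1

(3049828/682075) = (321528/682075)   [reduce mod 682075]
321528 = 2^3·40191; (2/682075) = -1 since 682075 mod 8 = 3, so (321528/682075) = (-1)^3·(40191/682075); sign now -1
reciprocity: (40191/682075) = -1·(682075/40191) since 40191 mod 4 = 3, 682075 mod 4 = 3; sign now +1
(682075/40191) = (39019/40191)   [reduce mod 40191]
reciprocity: (39019/40191) = -1·(40191/39019) since 39019 mod 4 = 3, 40191 mod 4 = 3; sign now -1
(40191/39019) = (1172/39019)   [reduce mod 39019]
1172 = 2^2·293; (2/39019) = -1 since 39019 mod 8 = 3, so (1172/39019) = (-1)^2·(293/39019); sign now -1
reciprocity: (293/39019) = +1·(39019/293) since 293 mod 4 = 1, 39019 mod 4 = 3; sign now -1
(39019/293) = (50/293)   [reduce mod 293]
50 = 2^1·25; (2/293) = -1 since 293 mod 8 = 5, so (50/293) = (-1)^1·(25/293); sign now +1
reciprocity: (25/293) = +1·(293/25) since 25 mod 4 = 1, 293 mod 4 = 1; sign now +1
(293/25) = (18/25)   [reduce mod 25]
18 = 2^1·9; (2/25) = +1 since 25 mod 8 = 1, so (18/25) = (+1)^1·(9/25); sign now +1
reciprocity: (9/25) = +1·(25/9) since 9 mod 4 = 1, 25 mod 4 = 1; sign now +1
(25/9) = (7/9)   [reduce mod 9]
reciprocity: (7/9) = +1·(9/7) since 7 mod 4 = 3, 9 mod 4 = 1; sign now +1
(9/7) = (2/7)   [reduce mod 7]
2 = 2^1·1; (2/7) = +1 since 7 mod 8 = 7, so (2/7) = (+1)^1·(1/7); sign now +1
(1/7) = 1; final value = sign = +1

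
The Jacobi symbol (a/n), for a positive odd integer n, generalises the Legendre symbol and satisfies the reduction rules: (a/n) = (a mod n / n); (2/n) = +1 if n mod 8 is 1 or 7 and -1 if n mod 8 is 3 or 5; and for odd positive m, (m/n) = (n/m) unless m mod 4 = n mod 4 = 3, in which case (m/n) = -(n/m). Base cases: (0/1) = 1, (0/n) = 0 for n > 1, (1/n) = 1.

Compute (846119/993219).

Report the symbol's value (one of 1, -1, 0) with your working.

-1

flip (846119/993219) -> (993219/846119): both odd, 846119 mod 4 = 3, 993219 mod 4 = 3, so the flip contributes -1; sign now -1
(993219/846119): 993219 mod 846119 = 147100, so (993219/846119) = (147100/846119)
factor out 2^2: 147100 = 2^2·36775; with 846119 mod 8 = 7, (2/846119) = +1; sign now -1; continue with (36775/846119)
flip (36775/846119) -> (846119/36775): both odd, 36775 mod 4 = 3, 846119 mod 4 = 3, so the flip contributes -1; sign now +1
(846119/36775): 846119 mod 36775 = 294, so (846119/36775) = (294/36775)
factor out 2^1: 294 = 2^1·147; with 36775 mod 8 = 7, (2/36775) = +1; sign now +1; continue with (147/36775)
flip (147/36775) -> (36775/147): both odd, 147 mod 4 = 3, 36775 mod 4 = 3, so the flip contributes -1; sign now -1
(36775/147): 36775 mod 147 = 25, so (36775/147) = (25/147)
flip (25/147) -> (147/25): both odd, 25 mod 4 = 1, 147 mod 4 = 3, so the flip contributes +1; sign now -1
(147/25): 147 mod 25 = 22, so (147/25) = (22/25)
factor out 2^1: 22 = 2^1·11; with 25 mod 8 = 1, (2/25) = +1; sign now -1; continue with (11/25)
flip (11/25) -> (25/11): both odd, 11 mod 4 = 3, 25 mod 4 = 1, so the flip contributes +1; sign now -1
(25/11): 25 mod 11 = 3, so (25/11) = (3/11)
flip (3/11) -> (11/3): both odd, 3 mod 4 = 3, 11 mod 4 = 3, so the flip contributes -1; sign now +1
(11/3): 11 mod 3 = 2, so (11/3) = (2/3)
factor out 2^1: 2 = 2^1·1; with 3 mod 8 = 3, (2/3) = -1; sign now -1; continue with (1/3)
reached (1/3) = 1, so the symbol is -1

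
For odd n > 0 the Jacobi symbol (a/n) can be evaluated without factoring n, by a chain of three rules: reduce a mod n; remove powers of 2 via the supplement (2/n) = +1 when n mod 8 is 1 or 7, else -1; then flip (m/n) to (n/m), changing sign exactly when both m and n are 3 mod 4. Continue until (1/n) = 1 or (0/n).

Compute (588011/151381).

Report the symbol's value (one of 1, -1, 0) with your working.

(588011/151381) = (133868/151381)   [reduce mod 151381]
133868 = 2^2·33467; (2/151381) = -1 since 151381 mod 8 = 5, so (133868/151381) = (-1)^2·(33467/151381); sign now +1
reciprocity: (33467/151381) = +1·(151381/33467) since 33467 mod 4 = 3, 151381 mod 4 = 1; sign now +1
(151381/33467) = (17513/33467)   [reduce mod 33467]
reciprocity: (17513/33467) = +1·(33467/17513) since 17513 mod 4 = 1, 33467 mod 4 = 3; sign now +1
(33467/17513) = (15954/17513)   [reduce mod 17513]
15954 = 2^1·7977; (2/17513) = +1 since 17513 mod 8 = 1, so (15954/17513) = (+1)^1·(7977/17513); sign now +1
reciprocity: (7977/17513) = +1·(17513/7977) since 7977 mod 4 = 1, 17513 mod 4 = 1; sign now +1
(17513/7977) = (1559/7977)   [reduce mod 7977]
reciprocity: (1559/7977) = +1·(7977/1559) since 1559 mod 4 = 3, 7977 mod 4 = 1; sign now +1
(7977/1559) = (182/1559)   [reduce mod 1559]
182 = 2^1·91; (2/1559) = +1 since 1559 mod 8 = 7, so (182/1559) = (+1)^1·(91/1559); sign now +1
reciprocity: (91/1559) = -1·(1559/91) since 91 mod 4 = 3, 1559 mod 4 = 3; sign now -1
(1559/91) = (12/91)   [reduce mod 91]
12 = 2^2·3; (2/91) = -1 since 91 mod 8 = 3, so (12/91) = (-1)^2·(3/91); sign now -1
reciprocity: (3/91) = -1·(91/3) since 3 mod 4 = 3, 91 mod 4 = 3; sign now +1
(91/3) = (1/3)   [reduce mod 3]
(1/3) = 1; final value = sign = +1

1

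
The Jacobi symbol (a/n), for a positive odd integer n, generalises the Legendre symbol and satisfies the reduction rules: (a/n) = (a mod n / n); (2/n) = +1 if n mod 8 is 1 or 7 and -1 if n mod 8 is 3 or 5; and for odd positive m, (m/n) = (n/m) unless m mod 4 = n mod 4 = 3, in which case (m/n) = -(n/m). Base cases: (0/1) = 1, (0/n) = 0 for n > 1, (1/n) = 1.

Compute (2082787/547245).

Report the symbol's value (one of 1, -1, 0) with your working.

(2082787/547245) = (441052/547245)   [reduce mod 547245]
441052 = 2^2·110263; (2/547245) = -1 since 547245 mod 8 = 5, so (441052/547245) = (-1)^2·(110263/547245); sign now +1
reciprocity: (110263/547245) = +1·(547245/110263) since 110263 mod 4 = 3, 547245 mod 4 = 1; sign now +1
(547245/110263) = (106193/110263)   [reduce mod 110263]
reciprocity: (106193/110263) = +1·(110263/106193) since 106193 mod 4 = 1, 110263 mod 4 = 3; sign now +1
(110263/106193) = (4070/106193)   [reduce mod 106193]
4070 = 2^1·2035; (2/106193) = +1 since 106193 mod 8 = 1, so (4070/106193) = (+1)^1·(2035/106193); sign now +1
reciprocity: (2035/106193) = +1·(106193/2035) since 2035 mod 4 = 3, 106193 mod 4 = 1; sign now +1
(106193/2035) = (373/2035)   [reduce mod 2035]
reciprocity: (373/2035) = +1·(2035/373) since 373 mod 4 = 1, 2035 mod 4 = 3; sign now +1
(2035/373) = (170/373)   [reduce mod 373]
170 = 2^1·85; (2/373) = -1 since 373 mod 8 = 5, so (170/373) = (-1)^1·(85/373); sign now -1
reciprocity: (85/373) = +1·(373/85) since 85 mod 4 = 1, 373 mod 4 = 1; sign now -1
(373/85) = (33/85)   [reduce mod 85]
reciprocity: (33/85) = +1·(85/33) since 33 mod 4 = 1, 85 mod 4 = 1; sign now -1
(85/33) = (19/33)   [reduce mod 33]
reciprocity: (19/33) = +1·(33/19) since 19 mod 4 = 3, 33 mod 4 = 1; sign now -1
(33/19) = (14/19)   [reduce mod 19]
14 = 2^1·7; (2/19) = -1 since 19 mod 8 = 3, so (14/19) = (-1)^1·(7/19); sign now +1
reciprocity: (7/19) = -1·(19/7) since 7 mod 4 = 3, 19 mod 4 = 3; sign now -1
(19/7) = (5/7)   [reduce mod 7]
reciprocity: (5/7) = +1·(7/5) since 5 mod 4 = 1, 7 mod 4 = 3; sign now -1
(7/5) = (2/5)   [reduce mod 5]
2 = 2^1·1; (2/5) = -1 since 5 mod 8 = 5, so (2/5) = (-1)^1·(1/5); sign now +1
(1/5) = 1; final value = sign = +1

1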